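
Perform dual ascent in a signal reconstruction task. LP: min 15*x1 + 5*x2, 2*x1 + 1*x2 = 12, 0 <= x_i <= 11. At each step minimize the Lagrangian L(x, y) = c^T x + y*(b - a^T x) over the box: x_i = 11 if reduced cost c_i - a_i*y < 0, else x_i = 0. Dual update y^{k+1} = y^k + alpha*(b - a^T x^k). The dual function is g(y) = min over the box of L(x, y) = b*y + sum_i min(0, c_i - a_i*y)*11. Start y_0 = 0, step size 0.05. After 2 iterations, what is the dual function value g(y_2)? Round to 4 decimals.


Dual ascent for LP: min 15*x1 + 5*x2, 2*x1 + 1*x2 = 12, 0 <= x_i <= 11
Step 1: y^k = 0.0, reduced costs: (15.0, 5.0)
  x^k = (0.0, 0.0), subgradient = b - a^T x = 12.0
  y^{k+1} = 0.0 + 0.05*12.0 = 0.6
Step 2: y^k = 0.6, reduced costs: (13.8, 4.4)
  x^k = (0.0, 0.0), subgradient = b - a^T x = 12.0
  y^{k+1} = 0.6 + 0.05*12.0 = 1.2
Dual objective at y_2 = 1.2: reduced costs (12.6, 3.8), box minimizer x = (0.0, 0.0)
g(y_2) = b*y + (c1 - a1*y)*x1 + (c2 - a2*y)*x2 = 12*1.2 + 12.6*0.0 + 3.8*0.0 = 14.4 + 0.0 + 0.0 = 14.4


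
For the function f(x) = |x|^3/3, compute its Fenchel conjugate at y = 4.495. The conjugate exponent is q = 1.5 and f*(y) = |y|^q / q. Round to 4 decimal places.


The conjugate exponent q satisfies 1/p + 1/q = 1.
p = 3, so q = 3/(3 - 1) = 1.5
|y|^q = 4.495^1.5 = 9.53
f*(4.495) = 9.53 / 1.5 = 6.3534


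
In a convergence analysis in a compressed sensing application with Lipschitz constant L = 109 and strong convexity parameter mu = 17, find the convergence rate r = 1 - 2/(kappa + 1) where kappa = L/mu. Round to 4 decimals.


Step 1: Compute the condition number.
kappa = L/mu = 109/17 = 6.4118
Step 2: Compute the convergence rate.
r = 1 - 2/(kappa + 1) = 1 - 2*mu/(L + mu) = (L - mu)/(L + mu) = 92/126 = 0.7302


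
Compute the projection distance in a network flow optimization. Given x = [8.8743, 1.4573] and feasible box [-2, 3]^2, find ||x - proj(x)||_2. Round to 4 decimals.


Project each component onto [-2, 3].
clip(8.8743) = 3.0, clip(1.4573) = 1.4573
Projection = [3.0, 1.4573]
Squared diffs: [34.5074, 0.0]
Distance = sqrt(34.5074) = 5.8743


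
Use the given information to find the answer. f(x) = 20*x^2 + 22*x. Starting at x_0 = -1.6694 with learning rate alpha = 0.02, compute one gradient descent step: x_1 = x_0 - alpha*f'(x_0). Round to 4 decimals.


We compute the gradient at x_0 and apply the update.
f'(x) = 40*x + 22
f'(-1.6694) = 40*-1.6694 + 22 = -44.776
x_1 = -1.6694 - 0.02*-44.776 = -0.7739


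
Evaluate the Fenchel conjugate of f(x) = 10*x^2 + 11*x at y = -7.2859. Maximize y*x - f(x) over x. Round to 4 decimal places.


f*(y) = sup_x {y*x - a*x^2 - b*x} = sup_x {(y-b)*x - a*x^2}
FOC: (y - b) - 2a*x = 0 => x* = (y - b)/(2a)
x* = (-7.2859 - 11)/(2*10) = -0.9143
f*(-7.2859) = (y-b)^2/(4a) = (-7.2859 - 11)^2/(4*10)
= 334.3741/40 = 8.3594


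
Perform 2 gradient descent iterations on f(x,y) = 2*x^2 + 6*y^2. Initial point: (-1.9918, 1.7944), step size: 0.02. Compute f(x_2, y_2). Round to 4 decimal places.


Gradient descent on f(x,y) = 2*x^2 + 6*y^2.
Starting point: (-1.9918, 1.7944), alpha = 0.02
Step 1: grad_x = 2*2*-1.9918 = -7.9672, grad_y = 2*6*1.7944 = 21.5328
  x_1 = -1.9918 - 0.02*-7.9672 = -1.8325
  y_1 = 1.7944 - 0.02*21.5328 = 1.3637
Step 2: grad_x = 2*2*-1.8325 = -7.3298, grad_y = 2*6*1.3637 = 16.3649
  x_2 = -1.8325 - 0.02*-7.3298 = -1.6859
  y_2 = 1.3637 - 0.02*16.3649 = 1.0364
f(-1.6859, 1.0364) = 2*(-1.6859)^2 + 6*1.0364^2 = 12.1296


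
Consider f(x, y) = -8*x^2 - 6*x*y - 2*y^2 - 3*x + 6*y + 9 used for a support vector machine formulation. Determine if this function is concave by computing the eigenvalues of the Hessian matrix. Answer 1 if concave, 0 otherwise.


The Hessian of f(x,y) = -8*x^2 - 6*x*y - 2*y^2 - 3*x + 6*y + 9 is:
H = [[-16, -6], [-6, -4]]
Trace = -16 - 4 = -20
Determinant = -16*-4 - (-6)^2 = 28
Discriminant = (-20)^2 - 4*28 = 288.0
Eigenvalues: lambda_1 = -18.4853, lambda_2 = -1.5147
The function is concave.

1


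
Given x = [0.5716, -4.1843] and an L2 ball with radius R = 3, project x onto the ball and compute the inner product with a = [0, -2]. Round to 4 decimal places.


Step 1: Compute ||x|| (intermediates to 6 decimals).
||x|| = sqrt(0.5716^2 + (-4.1843)^2) = 4.223161
Step 2: Project.
Since ||x|| > R, scale = R/||x|| = 3/4.223161 = 0.710368, proj(x) = scale * x
proj(x) = [0.406046, -2.972393]
Step 3: Dot product.
a^T * proj(x) = 0*0.406046 - 2*(-2.972393) = 5.9448


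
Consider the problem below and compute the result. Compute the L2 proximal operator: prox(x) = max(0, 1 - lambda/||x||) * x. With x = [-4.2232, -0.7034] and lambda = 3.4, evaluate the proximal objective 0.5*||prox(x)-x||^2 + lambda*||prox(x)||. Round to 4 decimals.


Step 1: Compute ||x||.
||x|| = 4.2814
Step 2: Compute scaling factor.
scale = max(0, 1 - 3.4/4.2814) = 0.2059
Step 3: prox(x) = [-0.8694, -0.1448]
||prox(x)|| = 0.8814
Step 4: Proximal objective.
0.5*||prox-x||^2 = 5.78
lambda*||prox|| = 2.9968
Total = 8.7767


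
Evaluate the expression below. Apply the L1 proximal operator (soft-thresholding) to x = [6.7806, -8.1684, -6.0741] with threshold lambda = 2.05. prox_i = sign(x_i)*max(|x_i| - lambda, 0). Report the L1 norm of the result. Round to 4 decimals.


Soft-thresholding with lambda = 2.05:
prox(6.7806) = sign(6.7806)*max(|6.7806| - 2.05, 0) = 4.7306
prox(-8.1684) = sign(-8.1684)*max(|-8.1684| - 2.05, 0) = -6.1184
prox(-6.0741) = sign(-6.0741)*max(|-6.0741| - 2.05, 0) = -4.0241
prox(x) = [4.7306, -6.1184, -4.0241]
||prox(x)||_1 = 4.7306 + 6.1184 + 4.0241 = 14.8731


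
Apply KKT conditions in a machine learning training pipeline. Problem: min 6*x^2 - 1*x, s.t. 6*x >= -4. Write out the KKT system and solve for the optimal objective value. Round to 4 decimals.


Step 1: Try lambda = 0 (constraint inactive).
Stationarity: 2*6*x - 1 = 0
x* = 1/(2*6) = 1/12 = 0.0833 (rounded; the exact value 1/12 is used below)
Check constraint: 6*0.0833 = 0.4998 >= -4 -- satisfied.
Step 2: Compute optimal value.
f(x*) = 6*(1/12)^2 - 1*(1/12) = -0.0417


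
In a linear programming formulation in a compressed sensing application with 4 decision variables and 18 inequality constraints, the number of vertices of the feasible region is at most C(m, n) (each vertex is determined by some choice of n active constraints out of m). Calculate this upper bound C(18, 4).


Each vertex corresponds to some choice of n active constraints out of m, so the number of vertices is at most C(m, n) = m! / (n!(m-n)!).
m = 18, n = 4
Numerator: 18 * 17 * 16 * 15
Denominator: 4! = 24
C(18, 4) = 3060


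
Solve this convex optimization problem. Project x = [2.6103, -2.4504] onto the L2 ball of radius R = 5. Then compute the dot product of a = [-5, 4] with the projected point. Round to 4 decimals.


Step 1: Compute ||x|| (intermediates to 6 decimals).
||x|| = sqrt(2.6103^2 + (-2.4504)^2) = 3.580241
Step 2: Project.
Since ||x|| <= R, proj = x (no scaling needed).
proj(x) = [2.6103, -2.4504]
Step 3: Dot product.
a^T * proj(x) = -5*2.6103 + 4*(-2.4504) = -22.8531


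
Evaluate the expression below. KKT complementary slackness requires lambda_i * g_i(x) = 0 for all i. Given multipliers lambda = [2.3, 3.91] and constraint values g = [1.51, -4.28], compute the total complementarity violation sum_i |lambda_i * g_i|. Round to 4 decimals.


KKT complementary slackness check:
lambda_1 * g_1 = 2.3 * 1.51 = 3.473
lambda_2 * g_2 = 3.91 * -4.28 = -16.7348
Total violation = 3.473 + 16.7348 = 20.2078


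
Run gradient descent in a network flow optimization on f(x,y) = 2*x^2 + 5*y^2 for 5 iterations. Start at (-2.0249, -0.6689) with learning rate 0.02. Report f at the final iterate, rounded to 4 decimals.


Gradient descent on f(x,y) = 2*x^2 + 5*y^2.
Starting point: (-2.0249, -0.6689), alpha = 0.02
Step 1: grad_x = 2*2*-2.0249 = -8.0996, grad_y = 2*5*-0.6689 = -6.689
  x_1 = -2.0249 - 0.02*-8.0996 = -1.8629
  y_1 = -0.6689 - 0.02*-6.689 = -0.5351
Step 2: grad_x = 2*2*-1.8629 = -7.4516, grad_y = 2*5*-0.5351 = -5.3512
  x_2 = -1.8629 - 0.02*-7.4516 = -1.7139
  y_2 = -0.5351 - 0.02*-5.3512 = -0.4281
Step 3: grad_x = 2*2*-1.7139 = -6.8555, grad_y = 2*5*-0.4281 = -4.281
  x_3 = -1.7139 - 0.02*-6.8555 = -1.5768
  y_3 = -0.4281 - 0.02*-4.281 = -0.3425
Step 4: grad_x = 2*2*-1.5768 = -6.3071, grad_y = 2*5*-0.3425 = -3.4248
  x_4 = -1.5768 - 0.02*-6.3071 = -1.4506
  y_4 = -0.3425 - 0.02*-3.4248 = -0.274
Step 5: grad_x = 2*2*-1.4506 = -5.8025, grad_y = 2*5*-0.274 = -2.7398
  x_5 = -1.4506 - 0.02*-5.8025 = -1.3346
  y_5 = -0.274 - 0.02*-2.7398 = -0.2192
f(-1.3346, -0.2192) = 2*(-1.3346)^2 + 5*(-0.2192)^2 = 3.8024


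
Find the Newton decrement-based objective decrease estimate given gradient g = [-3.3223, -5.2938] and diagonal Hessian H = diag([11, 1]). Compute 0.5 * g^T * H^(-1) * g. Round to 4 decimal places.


Step 1: H is diagonal, so H^(-1) * g = [-0.302, -5.2938].
Step 2: g^T H^(-1) g = sum_i g_i^2 / H_ii
  = (-3.3223)^2/11 + (-5.2938)^2/1
  = 1.0034 + 28.0243 = 29.0277
Step 3: Objective decrease = 0.5 * g^T H^(-1) g = 14.5139


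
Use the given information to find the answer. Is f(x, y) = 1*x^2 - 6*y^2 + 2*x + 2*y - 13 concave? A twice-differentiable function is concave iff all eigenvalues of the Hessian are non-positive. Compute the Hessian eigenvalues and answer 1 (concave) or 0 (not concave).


The Hessian of f(x,y) = 1*x^2 - 6*y^2 + 2*x + 2*y - 13 is:
H = [[2, 0], [0, -12]]
Trace = 2 - 12 = -10
Determinant = 2*-12 - (0)^2 = -24
Discriminant = (-10)^2 - 4*-24 = 196.0
Eigenvalues: lambda_1 = -12.0, lambda_2 = 2.0
The function is not concave.

0


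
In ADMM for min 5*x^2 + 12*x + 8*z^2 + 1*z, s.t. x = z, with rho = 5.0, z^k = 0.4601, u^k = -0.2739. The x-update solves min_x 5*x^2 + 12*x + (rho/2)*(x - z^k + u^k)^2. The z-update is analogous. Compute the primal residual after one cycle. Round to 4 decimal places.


ADMM iteration with rho = 5.0, z^k = 0.4601, u^k = -0.2739
Step 1: x-update.
Minimize 5*x^2 + 12*x + (5.0/2)*(x - 0.4601 - 0.2739)^2
FOC: (2*5 + 5.0)*x = -12 + 5.0*(0.4601 + 0.2739)
x^{k+1} = -0.5553
Step 2: z-update.
Minimize 8*z^2 + 1*z + (5.0/2)*(-0.5553 - z - 0.2739)^2
FOC: (2*8 + 5.0)*z = -1 + 5.0*(-0.5553 - 0.2739)
z^{k+1} = -0.2451
Step 3: u-update.
u^{k+1} = -0.2739 - 0.5553 + 0.2451 = -0.5842
Step 4: Primal residual = |-0.5553 + 0.2451| = 0.3103


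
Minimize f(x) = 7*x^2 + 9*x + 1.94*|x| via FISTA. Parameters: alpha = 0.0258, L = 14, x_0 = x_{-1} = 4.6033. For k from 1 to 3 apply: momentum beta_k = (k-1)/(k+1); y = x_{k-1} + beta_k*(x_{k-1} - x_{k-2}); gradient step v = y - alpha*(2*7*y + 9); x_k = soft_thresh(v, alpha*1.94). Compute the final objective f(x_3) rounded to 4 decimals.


FISTA on f(x) = 7*x^2 + 9*x + 1.94*|x|
L = 14, alpha = 0.0258
Iteration 1: beta = 0.0, y = 4.6033 + 0.0*(4.6033 - 4.6033) = 4.6033
  grad(y) = 73.4462, v = y - alpha*grad = 2.7084
  prox(v) = soft_thresh(2.7084, 0.0501) = 2.6583
Iteration 2: beta = 0.3333, y = 2.6583 + 0.3333*(2.6583 - 4.6033) = 2.01
  grad(y) = 37.1402, v = y - alpha*grad = 1.0518
  prox(v) = soft_thresh(1.0518, 0.0501) = 1.0017
Iteration 3: beta = 0.5, y = 1.0017 + 0.5*(1.0017 - 2.6583) = 0.1735
  grad(y) = 11.4283, v = y - alpha*grad = -0.1214
  prox(v) = soft_thresh(-0.1214, 0.0501) = -0.0713
f(x_3) = 7*(-0.0713)^2 + 9*(-0.0713) + 1.94*|-0.0713| = -0.4681


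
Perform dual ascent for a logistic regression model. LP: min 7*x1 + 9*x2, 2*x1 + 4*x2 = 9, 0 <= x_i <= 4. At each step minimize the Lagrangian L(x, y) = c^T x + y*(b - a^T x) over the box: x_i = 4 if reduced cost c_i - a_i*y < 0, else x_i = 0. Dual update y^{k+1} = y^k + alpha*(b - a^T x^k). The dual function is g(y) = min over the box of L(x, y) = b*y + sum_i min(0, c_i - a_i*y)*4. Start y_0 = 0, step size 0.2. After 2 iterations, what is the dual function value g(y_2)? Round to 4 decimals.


Dual ascent for LP: min 7*x1 + 9*x2, 2*x1 + 4*x2 = 9, 0 <= x_i <= 4
Step 1: y^k = 0.0, reduced costs: (7.0, 9.0)
  x^k = (0.0, 0.0), subgradient = b - a^T x = 9.0
  y^{k+1} = 0.0 + 0.2*9.0 = 1.8
Step 2: y^k = 1.8, reduced costs: (3.4, 1.8)
  x^k = (0.0, 0.0), subgradient = b - a^T x = 9.0
  y^{k+1} = 1.8 + 0.2*9.0 = 3.6
Dual objective at y_2 = 3.6: reduced costs (-0.2, -5.4), box minimizer x = (4.0, 4.0)
g(y_2) = b*y + (c1 - a1*y)*x1 + (c2 - a2*y)*x2 = 9*3.6 + (-0.2)*4.0 + (-5.4)*4.0 = 32.4 - 0.8 - 21.6 = 10.0


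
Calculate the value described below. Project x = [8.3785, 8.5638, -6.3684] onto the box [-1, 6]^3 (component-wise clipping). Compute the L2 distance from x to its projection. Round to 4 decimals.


Project each component onto [-1, 6].
clip(8.3785) = 6.0, clip(8.5638) = 6.0, clip(-6.3684) = -1.0
Projection = [6.0, 6.0, -1.0]
Squared diffs: [5.6573, 6.5731, 28.8197]
Distance = sqrt(41.0501) = 6.407


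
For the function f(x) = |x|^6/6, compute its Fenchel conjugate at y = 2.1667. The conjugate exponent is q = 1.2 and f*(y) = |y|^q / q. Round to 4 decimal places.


The conjugate exponent q satisfies 1/p + 1/q = 1.
p = 6, so q = 6/(6 - 1) = 1.2
|y|^q = 2.1667^1.2 = 2.5291
f*(2.1667) = 2.5291 / 1.2 = 2.1075


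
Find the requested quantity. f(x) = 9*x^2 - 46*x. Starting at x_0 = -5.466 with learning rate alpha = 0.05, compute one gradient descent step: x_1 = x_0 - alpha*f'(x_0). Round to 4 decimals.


We compute the gradient at x_0 and apply the update.
f'(x) = 18*x - 46
f'(-5.466) = 18*-5.466 - 46 = -144.388
x_1 = -5.466 - 0.05*-144.388 = 1.7534


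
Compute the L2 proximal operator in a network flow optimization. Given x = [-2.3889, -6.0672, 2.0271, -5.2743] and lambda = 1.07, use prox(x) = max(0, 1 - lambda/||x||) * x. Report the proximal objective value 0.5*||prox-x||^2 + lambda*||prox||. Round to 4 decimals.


Step 1: Compute ||x||.
||x|| = 8.6282
Step 2: Compute scaling factor.
scale = max(0, 1 - 1.07/8.6282) = 0.876
Step 3: prox(x) = [-2.0926, -5.3148, 1.7757, -4.6202]
||prox(x)|| = 7.5582
Step 4: Proximal objective.
0.5*||prox-x||^2 = 0.5725
lambda*||prox|| = 8.0873
Total = 8.6597


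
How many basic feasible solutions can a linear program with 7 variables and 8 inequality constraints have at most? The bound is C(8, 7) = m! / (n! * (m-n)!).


Each vertex corresponds to some choice of n active constraints out of m, so the number of vertices is at most C(m, n) = m! / (n!(m-n)!).
m = 8, n = 7
Numerator: 8 * 7 * 6 * 5 * 4 * 3 * 2
Denominator: 7! = 5040
C(8, 7) = 8


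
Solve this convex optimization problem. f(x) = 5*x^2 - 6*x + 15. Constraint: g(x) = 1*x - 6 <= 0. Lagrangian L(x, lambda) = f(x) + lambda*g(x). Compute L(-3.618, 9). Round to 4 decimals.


Step 1: Evaluate f(x).
f(-3.618) = 5*(-3.618)^2 - 6*(-3.618) + 15 = 102.1576
Step 2: Evaluate g(x).
g(-3.618) = 1*-3.618 - 6 = -9.618
Step 3: Compute Lagrangian.
L = 102.1576 + 9*-9.618 = 15.5956


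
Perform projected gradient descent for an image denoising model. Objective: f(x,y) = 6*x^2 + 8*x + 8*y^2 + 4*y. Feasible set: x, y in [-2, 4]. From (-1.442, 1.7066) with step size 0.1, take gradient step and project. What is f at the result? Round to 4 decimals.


Step 1: Compute gradient at (-1.442, 1.7066).
grad_x = 2*6*-1.442 + 8 = -9.304
grad_y = 2*8*1.7066 + 4 = 31.3056
Step 2: Gradient step.
x_raw = -1.442 - 0.1*-9.304 = -0.5116
y_raw = 1.7066 - 0.1*31.3056 = -1.424
Step 3: Project onto [-2, 4].
x_proj = clip(-0.5116) = -0.5116
y_proj = clip(-1.424) = -1.424
Step 4: Evaluate f.
f(-0.5116, -1.424) = 8.0031


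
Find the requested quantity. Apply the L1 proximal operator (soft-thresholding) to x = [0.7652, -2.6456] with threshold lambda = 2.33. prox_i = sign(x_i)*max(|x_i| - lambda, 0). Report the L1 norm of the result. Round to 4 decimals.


Soft-thresholding with lambda = 2.33:
prox(0.7652) = sign(0.7652)*max(|0.7652| - 2.33, 0) = 0.0
prox(-2.6456) = sign(-2.6456)*max(|-2.6456| - 2.33, 0) = -0.3156
prox(x) = [0.0, -0.3156]
||prox(x)||_1 = 0.0 + 0.3156 = 0.3156


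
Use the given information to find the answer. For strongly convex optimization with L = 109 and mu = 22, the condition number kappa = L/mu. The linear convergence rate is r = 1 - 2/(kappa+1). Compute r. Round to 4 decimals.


Step 1: Compute the condition number.
kappa = L/mu = 109/22 = 4.9545
Step 2: Compute the convergence rate.
r = 1 - 2/(kappa + 1) = 1 - 2*mu/(L + mu) = (L - mu)/(L + mu) = 87/131 = 0.6641


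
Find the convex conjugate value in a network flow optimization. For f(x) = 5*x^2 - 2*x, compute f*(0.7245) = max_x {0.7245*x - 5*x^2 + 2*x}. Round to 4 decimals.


f*(y) = sup_x {y*x - a*x^2 - b*x} = sup_x {(y-b)*x - a*x^2}
FOC: (y - b) - 2a*x = 0 => x* = (y - b)/(2a)
x* = (0.7245 + 2)/(2*5) = 0.2725
f*(0.7245) = (y-b)^2/(4a) = (0.7245 + 2)^2/(4*5)
= 7.4229/20 = 0.3711


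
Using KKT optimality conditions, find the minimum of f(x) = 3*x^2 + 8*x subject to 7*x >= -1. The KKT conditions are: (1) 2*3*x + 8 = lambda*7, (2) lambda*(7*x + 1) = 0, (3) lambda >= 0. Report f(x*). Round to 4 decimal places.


Step 1: Try lambda = 0 (constraint inactive).
x_unc = -8/(2*3) = -1.3333
Check: 7*-1.3333 = -9.3331 < -1 -- violated!
Step 2: Constraint must be active: 7*x = -1
x* = -1/7 = -0.1429 (rounded; the exact value -1/7 is used below)
lambda = (2*3*(-1/7) + 8)/7 = 1.0204
Step 3: Compute optimal value.
f(x*) = 3*(-1/7)^2 + 8*(-1/7) = -1.0816


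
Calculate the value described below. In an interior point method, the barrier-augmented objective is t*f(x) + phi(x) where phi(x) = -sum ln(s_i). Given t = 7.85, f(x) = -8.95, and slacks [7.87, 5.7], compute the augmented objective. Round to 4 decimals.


Step 1: Compute log-barrier.
ln values: [2.0631, 1.7405]
phi = -(2.0631 + 1.7405) = -3.8035
Step 2: Compute augmented objective.
t*f(x) = 7.85*-8.95 = -70.2575
Total = -70.2575 - 3.8035 = -74.061


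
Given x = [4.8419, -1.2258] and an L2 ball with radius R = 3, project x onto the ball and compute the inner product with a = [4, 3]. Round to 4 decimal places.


Step 1: Compute ||x|| (intermediates to 6 decimals).
||x|| = sqrt(4.8419^2 + (-1.2258)^2) = 4.994655
Step 2: Project.
Since ||x|| > R, scale = R/||x|| = 3/4.994655 = 0.600642, proj(x) = scale * x
proj(x) = [2.908248, -0.736267]
Step 3: Dot product.
a^T * proj(x) = 4*2.908248 + 3*(-0.736267) = 9.4242


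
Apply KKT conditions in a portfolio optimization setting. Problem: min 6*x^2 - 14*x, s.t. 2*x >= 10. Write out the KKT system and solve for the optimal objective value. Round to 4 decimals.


Step 1: Try lambda = 0 (constraint inactive).
x_unc = 14/(2*6) = 1.1667
Check: 2*1.1667 = 2.3334 < 10 -- violated!
Step 2: Constraint must be active: 2*x = 10
x* = 10/2 = 5.0
lambda = (2*6*5.0 - 14)/2 = 23.0
Step 3: Compute optimal value.
f(x*) = 6*5.0^2 - 14*5.0 = 80.0


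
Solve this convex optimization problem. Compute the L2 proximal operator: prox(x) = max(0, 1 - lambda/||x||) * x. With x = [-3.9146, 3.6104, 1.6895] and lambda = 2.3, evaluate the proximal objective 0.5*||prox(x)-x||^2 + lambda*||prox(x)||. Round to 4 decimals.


Step 1: Compute ||x||.
||x|| = 5.5869
Step 2: Compute scaling factor.
scale = max(0, 1 - 2.3/5.5869) = 0.5883
Step 3: prox(x) = [-2.303, 2.1241, 0.994]
||prox(x)|| = 3.2869
Step 4: Proximal objective.
0.5*||prox-x||^2 = 2.645
lambda*||prox|| = 7.5599
Total = 10.2049


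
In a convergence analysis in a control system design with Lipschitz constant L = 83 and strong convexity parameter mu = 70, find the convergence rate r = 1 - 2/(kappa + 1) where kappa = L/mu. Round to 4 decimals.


Step 1: Compute the condition number.
kappa = L/mu = 83/70 = 1.1857
Step 2: Compute the convergence rate.
r = 1 - 2/(kappa + 1) = 1 - 2*mu/(L + mu) = (L - mu)/(L + mu) = 13/153 = 0.085


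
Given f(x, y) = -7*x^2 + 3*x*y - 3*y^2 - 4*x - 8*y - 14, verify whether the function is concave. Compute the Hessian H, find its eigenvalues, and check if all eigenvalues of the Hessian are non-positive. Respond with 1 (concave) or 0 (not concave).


The Hessian of f(x,y) = -7*x^2 + 3*x*y - 3*y^2 - 4*x - 8*y - 14 is:
H = [[-14, 3], [3, -6]]
Trace = -14 - 6 = -20
Determinant = -14*-6 - (3)^2 = 75
Discriminant = (-20)^2 - 4*75 = 100.0
Eigenvalues: lambda_1 = -15.0, lambda_2 = -5.0
The function is concave.

1


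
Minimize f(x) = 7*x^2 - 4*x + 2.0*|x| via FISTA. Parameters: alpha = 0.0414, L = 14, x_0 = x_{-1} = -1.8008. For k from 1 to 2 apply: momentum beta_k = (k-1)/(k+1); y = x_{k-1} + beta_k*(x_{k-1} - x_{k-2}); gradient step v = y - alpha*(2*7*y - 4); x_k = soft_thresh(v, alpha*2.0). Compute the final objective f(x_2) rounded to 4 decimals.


FISTA on f(x) = 7*x^2 - 4*x + 2.0*|x|
L = 14, alpha = 0.0414
Iteration 1: beta = 0.0, y = -1.8008 + 0.0*(-1.8008 + 1.8008) = -1.8008
  grad(y) = -29.2112, v = y - alpha*grad = -0.5915
  prox(v) = soft_thresh(-0.5915, 0.0828) = -0.5087
Iteration 2: beta = 0.3333, y = -0.5087 + 0.3333*(-0.5087 + 1.8008) = -0.0779
  grad(y) = -5.0912, v = y - alpha*grad = 0.1328
  prox(v) = soft_thresh(0.1328, 0.0828) = 0.05
f(x_2) = 7*0.05^2 - 4*0.05 + 2.0*|0.05| = -0.0825


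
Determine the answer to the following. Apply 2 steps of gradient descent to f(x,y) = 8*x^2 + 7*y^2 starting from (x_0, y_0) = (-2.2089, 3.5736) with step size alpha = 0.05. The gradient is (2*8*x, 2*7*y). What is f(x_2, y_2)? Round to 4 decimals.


Gradient descent on f(x,y) = 8*x^2 + 7*y^2.
Starting point: (-2.2089, 3.5736), alpha = 0.05
Step 1: grad_x = 2*8*-2.2089 = -35.3424, grad_y = 2*7*3.5736 = 50.0304
  x_1 = -2.2089 - 0.05*-35.3424 = -0.4418
  y_1 = 3.5736 - 0.05*50.0304 = 1.0721
Step 2: grad_x = 2*8*-0.4418 = -7.0685, grad_y = 2*7*1.0721 = 15.0091
  x_2 = -0.4418 - 0.05*-7.0685 = -0.0884
  y_2 = 1.0721 - 0.05*15.0091 = 0.3216
f(-0.0884, 0.3216) = 8*(-0.0884)^2 + 7*0.3216^2 = 0.7865


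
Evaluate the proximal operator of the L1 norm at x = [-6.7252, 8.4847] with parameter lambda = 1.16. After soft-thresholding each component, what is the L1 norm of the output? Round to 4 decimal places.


Soft-thresholding with lambda = 1.16:
prox(-6.7252) = sign(-6.7252)*max(|-6.7252| - 1.16, 0) = -5.5652
prox(8.4847) = sign(8.4847)*max(|8.4847| - 1.16, 0) = 7.3247
prox(x) = [-5.5652, 7.3247]
||prox(x)||_1 = 5.5652 + 7.3247 = 12.8899


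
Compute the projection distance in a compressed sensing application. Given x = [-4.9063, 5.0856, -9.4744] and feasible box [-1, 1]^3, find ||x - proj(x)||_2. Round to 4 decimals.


Project each component onto [-1, 1].
clip(-4.9063) = -1.0, clip(5.0856) = 1.0, clip(-9.4744) = -1.0
Projection = [-1.0, 1.0, -1.0]
Squared diffs: [15.2592, 16.6921, 71.8155]
Distance = sqrt(103.7668) = 10.1866


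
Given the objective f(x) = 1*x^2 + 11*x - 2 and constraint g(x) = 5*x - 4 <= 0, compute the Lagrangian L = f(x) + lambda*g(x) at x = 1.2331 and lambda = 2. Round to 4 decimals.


Step 1: Evaluate f(x).
f(1.2331) = 1*1.2331^2 + 11*1.2331 - 2 = 13.0846
Step 2: Evaluate g(x).
g(1.2331) = 5*1.2331 - 4 = 2.1655
Step 3: Compute Lagrangian.
L = 13.0846 + 2*2.1655 = 17.4156


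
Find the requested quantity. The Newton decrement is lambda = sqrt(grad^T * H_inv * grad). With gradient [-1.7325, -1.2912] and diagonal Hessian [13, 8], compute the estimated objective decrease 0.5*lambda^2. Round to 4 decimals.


Step 1: H is diagonal, so H^(-1) * g = [-0.1333, -0.1614].
Step 2: g^T H^(-1) g = sum_i g_i^2 / H_ii
  = (-1.7325)^2/13 + (-1.2912)^2/8
  = 0.2309 + 0.2084 = 0.4393
Step 3: Objective decrease = 0.5 * g^T H^(-1) g = 0.2196


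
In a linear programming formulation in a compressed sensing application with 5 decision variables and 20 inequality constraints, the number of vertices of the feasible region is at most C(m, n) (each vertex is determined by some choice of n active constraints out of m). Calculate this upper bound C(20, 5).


Each vertex corresponds to some choice of n active constraints out of m, so the number of vertices is at most C(m, n) = m! / (n!(m-n)!).
m = 20, n = 5
Numerator: 20 * 19 * 18 * 17 * 16
Denominator: 5! = 120
C(20, 5) = 15504


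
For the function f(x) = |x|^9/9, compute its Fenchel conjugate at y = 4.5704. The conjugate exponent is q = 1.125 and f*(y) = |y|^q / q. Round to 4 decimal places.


The conjugate exponent q satisfies 1/p + 1/q = 1.
p = 9, so q = 9/(9 - 1) = 1.125
|y|^q = 4.5704^1.125 = 5.5265
f*(4.5704) = 5.5265 / 1.125 = 4.9124


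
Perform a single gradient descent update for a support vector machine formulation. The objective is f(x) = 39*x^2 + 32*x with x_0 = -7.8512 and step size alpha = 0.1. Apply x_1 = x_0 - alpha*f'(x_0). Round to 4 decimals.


We compute the gradient at x_0 and apply the update.
f'(x) = 78*x + 32
f'(-7.8512) = 78*-7.8512 + 32 = -580.3936
x_1 = -7.8512 - 0.1*-580.3936 = 50.1882


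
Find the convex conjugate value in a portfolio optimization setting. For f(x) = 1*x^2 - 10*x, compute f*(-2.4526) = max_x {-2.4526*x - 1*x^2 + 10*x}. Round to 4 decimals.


f*(y) = sup_x {y*x - a*x^2 - b*x} = sup_x {(y-b)*x - a*x^2}
FOC: (y - b) - 2a*x = 0 => x* = (y - b)/(2a)
x* = (-2.4526 + 10)/(2*1) = 3.7737
f*(-2.4526) = (y-b)^2/(4a) = (-2.4526 + 10)^2/(4*1)
= 56.9632/4 = 14.2408


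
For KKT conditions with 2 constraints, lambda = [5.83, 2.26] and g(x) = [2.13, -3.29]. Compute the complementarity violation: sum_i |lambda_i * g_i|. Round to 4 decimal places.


KKT complementary slackness check:
lambda_1 * g_1 = 5.83 * 2.13 = 12.4179
lambda_2 * g_2 = 2.26 * -3.29 = -7.4354
Total violation = 12.4179 + 7.4354 = 19.8533


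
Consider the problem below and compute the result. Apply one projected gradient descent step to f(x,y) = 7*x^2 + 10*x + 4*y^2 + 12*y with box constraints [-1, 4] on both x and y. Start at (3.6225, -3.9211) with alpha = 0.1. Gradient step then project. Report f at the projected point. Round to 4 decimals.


Step 1: Compute gradient at (3.6225, -3.9211).
grad_x = 2*7*3.6225 + 10 = 60.715
grad_y = 2*4*-3.9211 + 12 = -19.3688
Step 2: Gradient step.
x_raw = 3.6225 - 0.1*60.715 = -2.449
y_raw = -3.9211 - 0.1*-19.3688 = -1.9842
Step 3: Project onto [-1, 4].
x_proj = clip(-2.449) = -1.0
y_proj = clip(-1.9842) = -1.0
Step 4: Evaluate f.
f(-1.0, -1.0) = -11.0


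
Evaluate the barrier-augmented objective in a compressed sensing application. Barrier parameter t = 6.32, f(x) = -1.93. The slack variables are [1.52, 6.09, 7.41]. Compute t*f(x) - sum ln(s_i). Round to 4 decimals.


Step 1: Compute log-barrier.
ln values: [0.4187, 1.8066, 2.0028]
phi = -(0.4187 + 1.8066 + 2.0028) = -4.2282
Step 2: Compute augmented objective.
t*f(x) = 6.32*-1.93 = -12.1976
Total = -12.1976 - 4.2282 = -16.4258


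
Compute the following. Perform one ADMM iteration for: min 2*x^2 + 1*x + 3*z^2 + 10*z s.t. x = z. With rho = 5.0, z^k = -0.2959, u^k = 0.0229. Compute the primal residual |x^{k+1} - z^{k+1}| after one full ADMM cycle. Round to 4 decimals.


ADMM iteration with rho = 5.0, z^k = -0.2959, u^k = 0.0229
Step 1: x-update.
Minimize 2*x^2 + 1*x + (5.0/2)*(x + 0.2959 + 0.0229)^2
FOC: (2*2 + 5.0)*x = -1 + 5.0*(-0.2959 - 0.0229)
x^{k+1} = -0.2882
Step 2: z-update.
Minimize 3*z^2 + 10*z + (5.0/2)*(-0.2882 - z + 0.0229)^2
FOC: (2*3 + 5.0)*z = -10 + 5.0*(-0.2882 + 0.0229)
z^{k+1} = -1.0297
Step 3: u-update.
u^{k+1} = 0.0229 - 0.2882 + 1.0297 = 0.7644
Step 4: Primal residual = |-0.2882 + 1.0297| = 0.7415


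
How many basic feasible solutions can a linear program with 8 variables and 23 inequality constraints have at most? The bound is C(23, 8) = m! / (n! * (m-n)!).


Each vertex corresponds to some choice of n active constraints out of m, so the number of vertices is at most C(m, n) = m! / (n!(m-n)!).
m = 23, n = 8
Numerator: 23 * 22 * 21 * 20 * 19 * 18 * 17 * 16
Denominator: 8! = 40320
C(23, 8) = 490314


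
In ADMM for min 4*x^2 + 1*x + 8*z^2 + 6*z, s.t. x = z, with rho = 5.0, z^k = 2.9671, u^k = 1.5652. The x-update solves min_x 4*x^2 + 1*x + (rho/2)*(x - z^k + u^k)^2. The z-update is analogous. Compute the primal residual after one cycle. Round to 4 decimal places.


ADMM iteration with rho = 5.0, z^k = 2.9671, u^k = 1.5652
Step 1: x-update.
Minimize 4*x^2 + 1*x + (5.0/2)*(x - 2.9671 + 1.5652)^2
FOC: (2*4 + 5.0)*x = -1 + 5.0*(2.9671 - 1.5652)
x^{k+1} = 0.4623
Step 2: z-update.
Minimize 8*z^2 + 6*z + (5.0/2)*(0.4623 - z + 1.5652)^2
FOC: (2*8 + 5.0)*z = -6 + 5.0*(0.4623 + 1.5652)
z^{k+1} = 0.197
Step 3: u-update.
u^{k+1} = 1.5652 + 0.4623 - 0.197 = 1.8305
Step 4: Primal residual = |0.4623 - 0.197| = 0.2653


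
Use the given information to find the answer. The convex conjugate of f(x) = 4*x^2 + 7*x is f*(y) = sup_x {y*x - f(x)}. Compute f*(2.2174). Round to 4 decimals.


f*(y) = sup_x {y*x - a*x^2 - b*x} = sup_x {(y-b)*x - a*x^2}
FOC: (y - b) - 2a*x = 0 => x* = (y - b)/(2a)
x* = (2.2174 - 7)/(2*4) = -0.5978
f*(2.2174) = (y-b)^2/(4a) = (2.2174 - 7)^2/(4*4)
= 22.8733/16 = 1.4296


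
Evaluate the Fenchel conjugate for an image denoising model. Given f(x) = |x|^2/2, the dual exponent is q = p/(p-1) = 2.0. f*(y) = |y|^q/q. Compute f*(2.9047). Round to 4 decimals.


The conjugate exponent q satisfies 1/p + 1/q = 1.
p = 2, so q = 2/(2 - 1) = 2.0
|y|^q = 2.9047^2.0 = 8.4373
f*(2.9047) = 8.4373 / 2.0 = 4.2186


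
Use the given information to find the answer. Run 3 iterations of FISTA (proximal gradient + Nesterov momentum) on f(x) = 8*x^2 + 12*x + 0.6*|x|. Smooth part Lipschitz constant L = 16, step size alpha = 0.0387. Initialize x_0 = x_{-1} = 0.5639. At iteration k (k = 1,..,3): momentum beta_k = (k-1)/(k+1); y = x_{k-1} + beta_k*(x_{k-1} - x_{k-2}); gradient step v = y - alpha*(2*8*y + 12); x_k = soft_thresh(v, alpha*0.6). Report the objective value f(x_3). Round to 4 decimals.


FISTA on f(x) = 8*x^2 + 12*x + 0.6*|x|
L = 16, alpha = 0.0387
Iteration 1: beta = 0.0, y = 0.5639 + 0.0*(0.5639 - 0.5639) = 0.5639
  grad(y) = 21.0224, v = y - alpha*grad = -0.2497
  prox(v) = soft_thresh(-0.2497, 0.0232) = -0.2264
Iteration 2: beta = 0.3333, y = -0.2264 + 0.3333*(-0.2264 - 0.5639) = -0.4899
  grad(y) = 4.1617, v = y - alpha*grad = -0.651
  prox(v) = soft_thresh(-0.651, 0.0232) = -0.6277
Iteration 3: beta = 0.5, y = -0.6277 + 0.5*(-0.6277 + 0.2264) = -0.8284
  grad(y) = -1.254, v = y - alpha*grad = -0.7798
  prox(v) = soft_thresh(-0.7798, 0.0232) = -0.7566
f(x_3) = 8*(-0.7566)^2 + 12*(-0.7566) + 0.6*|-0.7566| = -4.0457


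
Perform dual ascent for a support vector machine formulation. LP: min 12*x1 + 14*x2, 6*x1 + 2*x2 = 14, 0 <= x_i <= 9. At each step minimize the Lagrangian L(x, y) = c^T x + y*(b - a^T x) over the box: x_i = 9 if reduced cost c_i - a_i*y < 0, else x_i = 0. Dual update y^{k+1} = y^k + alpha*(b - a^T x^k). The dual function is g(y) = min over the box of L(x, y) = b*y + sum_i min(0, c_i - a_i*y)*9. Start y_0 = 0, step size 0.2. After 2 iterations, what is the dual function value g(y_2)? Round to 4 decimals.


Dual ascent for LP: min 12*x1 + 14*x2, 6*x1 + 2*x2 = 14, 0 <= x_i <= 9
Step 1: y^k = 0.0, reduced costs: (12.0, 14.0)
  x^k = (0.0, 0.0), subgradient = b - a^T x = 14.0
  y^{k+1} = 0.0 + 0.2*14.0 = 2.8
Step 2: y^k = 2.8, reduced costs: (-4.8, 8.4)
  x^k = (9.0, 0.0), subgradient = b - a^T x = -40.0
  y^{k+1} = 2.8 + 0.2*-40.0 = -5.2
Dual objective at y_2 = -5.2: reduced costs (43.2, 24.4), box minimizer x = (0.0, 0.0)
g(y_2) = b*y + (c1 - a1*y)*x1 + (c2 - a2*y)*x2 = 14*(-5.2) + 43.2*0.0 + 24.4*0.0 = -72.8 + 0.0 + 0.0 = -72.8


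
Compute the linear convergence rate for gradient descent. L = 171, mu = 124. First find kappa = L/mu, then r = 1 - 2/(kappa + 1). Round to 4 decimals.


Step 1: Compute the condition number.
kappa = L/mu = 171/124 = 1.379
Step 2: Compute the convergence rate.
r = 1 - 2/(kappa + 1) = 1 - 2*mu/(L + mu) = (L - mu)/(L + mu) = 47/295 = 0.1593


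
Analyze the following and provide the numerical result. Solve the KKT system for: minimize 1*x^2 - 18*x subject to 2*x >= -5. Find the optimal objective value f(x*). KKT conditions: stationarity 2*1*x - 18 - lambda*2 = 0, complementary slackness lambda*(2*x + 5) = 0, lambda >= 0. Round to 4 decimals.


Step 1: Try lambda = 0 (constraint inactive).
Stationarity: 2*1*x - 18 = 0
x* = 18/(2*1) = 9.0
Check constraint: 2*9.0 = 18.0 >= -5 -- satisfied.
Step 2: Compute optimal value.
f(x*) = 1*9.0^2 - 18*9.0 = -81.0


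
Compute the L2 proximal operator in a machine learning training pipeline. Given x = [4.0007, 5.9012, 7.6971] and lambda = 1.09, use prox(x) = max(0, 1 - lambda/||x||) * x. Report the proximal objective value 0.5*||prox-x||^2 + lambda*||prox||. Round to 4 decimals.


Step 1: Compute ||x||.
||x|| = 10.4917
Step 2: Compute scaling factor.
scale = max(0, 1 - 1.09/10.4917) = 0.8961
Step 3: prox(x) = [3.5851, 5.2881, 6.8974]
||prox(x)|| = 9.4017
Step 4: Proximal objective.
0.5*||prox-x||^2 = 0.5941
lambda*||prox|| = 10.2479
Total = 10.8419


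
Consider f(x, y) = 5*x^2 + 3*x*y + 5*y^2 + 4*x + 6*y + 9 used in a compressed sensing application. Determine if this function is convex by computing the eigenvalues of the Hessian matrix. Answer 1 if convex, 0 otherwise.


The Hessian of f(x,y) = 5*x^2 + 3*x*y + 5*y^2 + 4*x + 6*y + 9 is:
H = [[10, 3], [3, 10]]
Trace = 10 + 10 = 20
Determinant = 10*10 - (3)^2 = 91
Discriminant = (20)^2 - 4*91 = 36.0
Eigenvalues: lambda_1 = 7.0, lambda_2 = 13.0
The function is convex.

1


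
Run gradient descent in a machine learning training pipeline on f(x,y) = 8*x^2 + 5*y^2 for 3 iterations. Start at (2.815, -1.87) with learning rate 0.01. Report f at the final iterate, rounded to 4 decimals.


Gradient descent on f(x,y) = 8*x^2 + 5*y^2.
Starting point: (2.815, -1.87), alpha = 0.01
Step 1: grad_x = 2*8*2.815 = 45.04, grad_y = 2*5*-1.87 = -18.7
  x_1 = 2.815 - 0.01*45.04 = 2.3646
  y_1 = -1.87 - 0.01*-18.7 = -1.683
Step 2: grad_x = 2*8*2.3646 = 37.8336, grad_y = 2*5*-1.683 = -16.83
  x_2 = 2.3646 - 0.01*37.8336 = 1.9863
  y_2 = -1.683 - 0.01*-16.83 = -1.5147
Step 3: grad_x = 2*8*1.9863 = 31.7802, grad_y = 2*5*-1.5147 = -15.147
  x_3 = 1.9863 - 0.01*31.7802 = 1.6685
  y_3 = -1.5147 - 0.01*-15.147 = -1.3632
f(1.6685, -1.3632) = 8*1.6685^2 + 5*(-1.3632)^2 = 31.5621


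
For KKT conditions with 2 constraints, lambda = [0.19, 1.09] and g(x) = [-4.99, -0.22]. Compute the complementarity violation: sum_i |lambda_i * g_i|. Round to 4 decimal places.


KKT complementary slackness check:
lambda_1 * g_1 = 0.19 * -4.99 = -0.9481
lambda_2 * g_2 = 1.09 * -0.22 = -0.2398
Total violation = 0.9481 + 0.2398 = 1.1879


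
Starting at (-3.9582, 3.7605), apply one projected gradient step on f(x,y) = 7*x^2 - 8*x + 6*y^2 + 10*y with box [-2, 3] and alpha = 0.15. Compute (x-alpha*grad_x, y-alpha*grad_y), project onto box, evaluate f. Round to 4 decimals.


Step 1: Compute gradient at (-3.9582, 3.7605).
grad_x = 2*7*-3.9582 - 8 = -63.4148
grad_y = 2*6*3.7605 + 10 = 55.126
Step 2: Gradient step.
x_raw = -3.9582 - 0.15*-63.4148 = 5.554
y_raw = 3.7605 - 0.15*55.126 = -4.5084
Step 3: Project onto [-2, 3].
x_proj = clip(5.554) = 3.0
y_proj = clip(-4.5084) = -2.0
Step 4: Evaluate f.
f(3.0, -2.0) = 43.0


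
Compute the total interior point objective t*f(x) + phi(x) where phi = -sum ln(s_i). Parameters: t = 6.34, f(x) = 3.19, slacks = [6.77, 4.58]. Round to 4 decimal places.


Step 1: Compute log-barrier.
ln values: [1.9125, 1.5217]
phi = -(1.9125 + 1.5217) = -3.4342
Step 2: Compute augmented objective.
t*f(x) = 6.34*3.19 = 20.2246
Total = 20.2246 - 3.4342 = 16.7904


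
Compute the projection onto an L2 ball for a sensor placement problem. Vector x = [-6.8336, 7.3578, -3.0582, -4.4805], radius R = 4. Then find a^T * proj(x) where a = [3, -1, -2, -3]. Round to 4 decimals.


Step 1: Compute ||x|| (intermediates to 6 decimals).
||x|| = sqrt((-6.8336)^2 + 7.3578^2 + (-3.0582)^2 + (-4.4805)^2) = 11.413272
Step 2: Project.
Since ||x|| > R, scale = R/||x|| = 4/11.413272 = 0.350469, proj(x) = scale * x
proj(x) = [-2.394965, 2.578681, -1.071804, -1.570276]
Step 3: Dot product.
a^T * proj(x) = 3*(-2.394965) - 1*2.578681 - 2*(-1.071804) - 3*(-1.570276) = -2.9091


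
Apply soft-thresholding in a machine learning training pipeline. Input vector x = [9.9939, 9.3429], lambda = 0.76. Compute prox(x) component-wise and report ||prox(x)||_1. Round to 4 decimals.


Soft-thresholding with lambda = 0.76:
prox(9.9939) = sign(9.9939)*max(|9.9939| - 0.76, 0) = 9.2339
prox(9.3429) = sign(9.3429)*max(|9.3429| - 0.76, 0) = 8.5829
prox(x) = [9.2339, 8.5829]
||prox(x)||_1 = 9.2339 + 8.5829 = 17.8168


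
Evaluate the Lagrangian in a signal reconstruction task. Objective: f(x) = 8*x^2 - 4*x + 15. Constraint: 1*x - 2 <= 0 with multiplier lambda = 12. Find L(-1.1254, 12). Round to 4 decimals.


Step 1: Evaluate f(x).
f(-1.1254) = 8*(-1.1254)^2 - 4*(-1.1254) + 15 = 29.6338
Step 2: Evaluate g(x).
g(-1.1254) = 1*-1.1254 - 2 = -3.1254
Step 3: Compute Lagrangian.
L = 29.6338 + 12*-3.1254 = -7.871


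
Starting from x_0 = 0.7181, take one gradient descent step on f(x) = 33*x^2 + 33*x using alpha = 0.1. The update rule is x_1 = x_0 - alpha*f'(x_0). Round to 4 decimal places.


We compute the gradient at x_0 and apply the update.
f'(x) = 66*x + 33
f'(0.7181) = 66*0.7181 + 33 = 80.3946
x_1 = 0.7181 - 0.1*80.3946 = -7.3214


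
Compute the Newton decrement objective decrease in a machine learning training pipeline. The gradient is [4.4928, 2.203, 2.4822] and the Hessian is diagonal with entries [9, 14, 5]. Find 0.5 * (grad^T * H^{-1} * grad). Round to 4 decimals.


Step 1: H is diagonal, so H^(-1) * g = [0.4992, 0.1574, 0.4964].
Step 2: g^T H^(-1) g = sum_i g_i^2 / H_ii
  = (4.4928)^2/9 + (2.203)^2/14 + (2.4822)^2/5
  = 2.2428 + 0.3467 + 1.2323 = 3.8217
Step 3: Objective decrease = 0.5 * g^T H^(-1) g = 1.9109


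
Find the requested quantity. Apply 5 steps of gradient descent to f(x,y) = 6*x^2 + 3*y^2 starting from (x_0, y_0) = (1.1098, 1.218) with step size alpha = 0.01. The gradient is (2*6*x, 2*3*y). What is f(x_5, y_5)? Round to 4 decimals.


Gradient descent on f(x,y) = 6*x^2 + 3*y^2.
Starting point: (1.1098, 1.218), alpha = 0.01
Step 1: grad_x = 2*6*1.1098 = 13.3176, grad_y = 2*3*1.218 = 7.308
  x_1 = 1.1098 - 0.01*13.3176 = 0.9766
  y_1 = 1.218 - 0.01*7.308 = 1.1449
Step 2: grad_x = 2*6*0.9766 = 11.7195, grad_y = 2*3*1.1449 = 6.8695
  x_2 = 0.9766 - 0.01*11.7195 = 0.8594
  y_2 = 1.1449 - 0.01*6.8695 = 1.0762
Step 3: grad_x = 2*6*0.8594 = 10.3131, grad_y = 2*3*1.0762 = 6.4573
  x_3 = 0.8594 - 0.01*10.3131 = 0.7563
  y_3 = 1.0762 - 0.01*6.4573 = 1.0117
Step 4: grad_x = 2*6*0.7563 = 9.0756, grad_y = 2*3*1.0117 = 6.0699
  x_4 = 0.7563 - 0.01*9.0756 = 0.6655
  y_4 = 1.0117 - 0.01*6.0699 = 0.951
Step 5: grad_x = 2*6*0.6655 = 7.9865, grad_y = 2*3*0.951 = 5.7057
  x_5 = 0.6655 - 0.01*7.9865 = 0.5857
  y_5 = 0.951 - 0.01*5.7057 = 0.8939
f(0.5857, 0.8939) = 6*0.5857^2 + 3*0.8939^2 = 4.4552


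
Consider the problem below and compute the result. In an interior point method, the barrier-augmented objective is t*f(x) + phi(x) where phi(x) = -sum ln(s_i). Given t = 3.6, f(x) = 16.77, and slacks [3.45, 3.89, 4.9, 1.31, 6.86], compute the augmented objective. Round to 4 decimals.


Step 1: Compute log-barrier.
ln values: [1.2384, 1.3584, 1.5892, 0.27, 1.9257]
phi = -(1.2384 + 1.3584 + 1.5892 + 0.27 + 1.9257) = -6.3818
Step 2: Compute augmented objective.
t*f(x) = 3.6*16.77 = 60.372
Total = 60.372 - 6.3818 = 53.9902


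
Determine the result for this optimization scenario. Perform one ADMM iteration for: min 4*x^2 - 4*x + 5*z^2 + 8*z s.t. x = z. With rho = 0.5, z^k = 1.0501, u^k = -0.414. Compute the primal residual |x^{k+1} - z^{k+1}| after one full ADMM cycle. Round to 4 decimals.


ADMM iteration with rho = 0.5, z^k = 1.0501, u^k = -0.414
Step 1: x-update.
Minimize 4*x^2 - 4*x + (0.5/2)*(x - 1.0501 - 0.414)^2
FOC: (2*4 + 0.5)*x = 4 + 0.5*(1.0501 + 0.414)
x^{k+1} = 0.5567
Step 2: z-update.
Minimize 5*z^2 + 8*z + (0.5/2)*(0.5567 - z - 0.414)^2
FOC: (2*5 + 0.5)*z = -8 + 0.5*(0.5567 - 0.414)
z^{k+1} = -0.7551
Step 3: u-update.
u^{k+1} = -0.414 + 0.5567 + 0.7551 = 0.8978
Step 4: Primal residual = |0.5567 + 0.7551| = 1.3118


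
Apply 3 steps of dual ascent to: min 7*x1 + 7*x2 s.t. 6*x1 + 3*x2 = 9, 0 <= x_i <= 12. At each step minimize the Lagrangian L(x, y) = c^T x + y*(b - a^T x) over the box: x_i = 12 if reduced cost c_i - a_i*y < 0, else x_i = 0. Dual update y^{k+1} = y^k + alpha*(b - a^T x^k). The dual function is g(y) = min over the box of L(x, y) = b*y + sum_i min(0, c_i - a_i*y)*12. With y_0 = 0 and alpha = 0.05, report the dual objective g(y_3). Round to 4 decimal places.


Dual ascent for LP: min 7*x1 + 7*x2, 6*x1 + 3*x2 = 9, 0 <= x_i <= 12
Step 1: y^k = 0.0, reduced costs: (7.0, 7.0)
  x^k = (0.0, 0.0), subgradient = b - a^T x = 9.0
  y^{k+1} = 0.0 + 0.05*9.0 = 0.45
Step 2: y^k = 0.45, reduced costs: (4.3, 5.65)
  x^k = (0.0, 0.0), subgradient = b - a^T x = 9.0
  y^{k+1} = 0.45 + 0.05*9.0 = 0.9
Step 3: y^k = 0.9, reduced costs: (1.6, 4.3)
  x^k = (0.0, 0.0), subgradient = b - a^T x = 9.0
  y^{k+1} = 0.9 + 0.05*9.0 = 1.35
Dual objective at y_3 = 1.35: reduced costs (-1.1, 2.95), box minimizer x = (12.0, 0.0)
g(y_3) = b*y + (c1 - a1*y)*x1 + (c2 - a2*y)*x2 = 9*1.35 + (-1.1)*12.0 + 2.95*0.0 = 12.15 - 13.2 + 0.0 = -1.05
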